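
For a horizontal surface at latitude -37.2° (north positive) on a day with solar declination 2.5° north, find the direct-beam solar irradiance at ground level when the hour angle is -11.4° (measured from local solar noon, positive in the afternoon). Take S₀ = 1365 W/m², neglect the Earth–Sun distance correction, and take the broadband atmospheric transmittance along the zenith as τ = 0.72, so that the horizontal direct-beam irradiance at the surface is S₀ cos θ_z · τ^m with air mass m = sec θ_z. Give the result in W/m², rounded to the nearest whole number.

665 W/m²

cos θ_z = sin(-37.2°) sin(2.5°) + cos(-37.2°) cos(2.5°) cos(-11.40°) = -0.0264 + 0.7801 = 0.7537.
Air mass m = 1/cos θ_z = 1/0.7537 = 1.327; τ^m = 0.72^1.327 = 0.6467.
Surface direct beam = 1365 × 0.7537 × 0.6467 = 665.33 W/m².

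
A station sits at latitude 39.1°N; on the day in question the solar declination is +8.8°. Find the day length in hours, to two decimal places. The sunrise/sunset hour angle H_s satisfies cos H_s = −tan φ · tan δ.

12.96 hours

−tan φ tan δ = −(0.8127)(0.1548) = -0.1258; H_s = arccos(-0.1258) = 97.23°.
Day length = 2 H_s / 15° h⁻¹ = 194.46° / 15 = 12.964 h.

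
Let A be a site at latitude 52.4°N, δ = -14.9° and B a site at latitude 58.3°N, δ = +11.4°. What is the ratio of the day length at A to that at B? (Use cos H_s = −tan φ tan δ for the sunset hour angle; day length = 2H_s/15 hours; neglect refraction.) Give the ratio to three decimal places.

0.640

A: H_s = arccos(−tan 52.4° · tan -14.9°) = 69.79°, so 2H_s/15 = 9.3053 h.
B: H_s = arccos(−tan 58.3° · tan 11.4°) = 109.05°, so 2H_s/15 = 14.5400 h.
Ratio A/B = 9.3053 / 14.5400 = 0.6400.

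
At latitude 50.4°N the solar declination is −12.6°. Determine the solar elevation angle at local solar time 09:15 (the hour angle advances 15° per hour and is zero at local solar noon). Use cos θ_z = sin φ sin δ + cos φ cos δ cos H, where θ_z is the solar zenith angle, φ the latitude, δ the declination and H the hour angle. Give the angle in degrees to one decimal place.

Hour angle H = 15° × (9.25 − 12) = -41.25°.
With φ = 50.4°, δ = -12.6°, H = -41.25°: sin φ sin δ = -0.1681, cos φ cos δ cos H = 0.4677, so cos θ_z = 0.2996.
θ_z = arccos(0.2996) = 72.57°, so the elevation is 90° − 72.57° = 17.43°.

17.4°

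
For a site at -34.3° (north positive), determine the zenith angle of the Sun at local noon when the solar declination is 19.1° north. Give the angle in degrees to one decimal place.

53.4°

At local solar noon the hour angle is zero, so the zenith angle is |φ − δ| = |-34.3° − (19.1°)| = 53.4°.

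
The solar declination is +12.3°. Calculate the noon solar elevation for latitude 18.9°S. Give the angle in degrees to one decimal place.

At local solar noon the hour angle is zero, so the elevation is 90° − |φ − δ| = 90° − |-18.9° − (12.3°)| = 90° − 31.2° = 58.8°.

58.8°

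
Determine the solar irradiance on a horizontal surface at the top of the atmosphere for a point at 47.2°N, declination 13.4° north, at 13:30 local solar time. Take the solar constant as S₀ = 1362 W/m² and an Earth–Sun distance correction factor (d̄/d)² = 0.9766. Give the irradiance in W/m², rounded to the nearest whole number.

Hour angle H = 15° × (13.5 − 12) = 22.50°.
cos θ_z = sin φ sin δ + cos φ cos δ cos H = (0.7337)(0.2317) + (0.6794)(0.9728)(0.9239) = 0.7806.
Top-of-atmosphere irradiance = S₀ (d̄/d)² cos θ_z = 1362 × 0.9766 × 0.7806 = 1038.30 W/m².

1038 W/m²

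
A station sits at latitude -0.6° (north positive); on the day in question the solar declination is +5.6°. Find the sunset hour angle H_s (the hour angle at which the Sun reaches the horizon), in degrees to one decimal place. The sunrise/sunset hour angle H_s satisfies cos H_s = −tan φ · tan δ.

The sunset hour angle satisfies cos H_s = −tan φ tan δ = 0.0010, giving H_s = 89.94°.

89.9°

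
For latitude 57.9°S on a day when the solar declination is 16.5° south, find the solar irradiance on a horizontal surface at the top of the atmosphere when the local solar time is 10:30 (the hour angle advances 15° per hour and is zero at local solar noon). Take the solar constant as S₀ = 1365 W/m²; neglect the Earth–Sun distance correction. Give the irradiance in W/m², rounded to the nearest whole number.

Hour angle H = 15° × (10.5 − 12) = -22.50°.
cos θ_z = sin φ sin δ + cos φ cos δ cos H = (-0.8471)(-0.2840) + (0.5314)(0.9588)(0.9239) = 0.7113.
Top-of-atmosphere irradiance = S₀ cos θ_z = 1365 × 0.7113 = 970.92 W/m².

971 W/m²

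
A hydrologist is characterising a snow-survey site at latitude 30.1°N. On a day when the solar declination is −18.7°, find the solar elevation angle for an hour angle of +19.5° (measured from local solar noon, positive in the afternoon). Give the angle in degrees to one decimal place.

37.7°

cos θ_z = sin φ sin δ + cos φ cos δ cos H = (0.5015)(-0.3206) + (0.8652)(0.9472)(0.9426) = 0.6117.
θ_z = arccos(0.6117) = 52.29°, so the elevation is 90° − 52.29° = 37.71°.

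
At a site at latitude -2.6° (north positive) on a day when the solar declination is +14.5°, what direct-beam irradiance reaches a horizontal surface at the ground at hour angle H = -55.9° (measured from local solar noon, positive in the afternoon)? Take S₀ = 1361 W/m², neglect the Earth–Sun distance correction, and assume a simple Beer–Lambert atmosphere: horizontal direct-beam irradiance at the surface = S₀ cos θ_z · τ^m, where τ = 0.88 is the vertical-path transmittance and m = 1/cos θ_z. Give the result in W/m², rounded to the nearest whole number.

568 W/m²

cos θ_z = sin φ sin δ + cos φ cos δ cos H = (-0.0454)(0.2504) + (0.9990)(0.9681)(0.5606) = 0.5308.
Air mass m = 1/cos θ_z = 1/0.5308 = 1.884; τ^m = 0.88^1.884 = 0.7860.
Surface direct beam = 1361 × 0.5308 × 0.7860 = 567.82 W/m².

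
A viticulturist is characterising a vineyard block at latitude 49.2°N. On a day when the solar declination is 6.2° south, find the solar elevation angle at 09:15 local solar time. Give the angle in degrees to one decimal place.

Hour angle H = 15° × (9.25 − 12) = -41.25°.
cos θ_z = sin φ sin δ + cos φ cos δ cos H = (0.7570)(-0.1080) + (0.6534)(0.9942)(0.7518) = 0.4066.
θ_z = arccos(0.4066) = 66.01°, so the elevation is 90° − 66.01° = 23.99°.

24.0°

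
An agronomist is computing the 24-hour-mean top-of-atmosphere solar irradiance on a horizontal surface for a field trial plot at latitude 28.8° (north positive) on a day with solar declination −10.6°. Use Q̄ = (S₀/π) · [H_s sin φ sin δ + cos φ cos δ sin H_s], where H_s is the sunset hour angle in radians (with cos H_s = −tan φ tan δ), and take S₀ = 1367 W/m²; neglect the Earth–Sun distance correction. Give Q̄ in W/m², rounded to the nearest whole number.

cos H_s = −tan(28.8°) · tan(-10.6°) = 0.1029, so H_s = arccos(0.1029) = 84.09°. In radians, H_s = 1.4676.
H_s sin φ sin δ = 1.4676 × 0.4818 × -0.1840 = -0.1301.
cos φ cos δ sin H_s = 0.8763 × 0.9829 × 0.9947 = 0.8568.
Q̄ = (1367/π) × (-0.1301 + 0.8568) = 435.13 × 0.7267 = 316.21 W/m².

316 W/m²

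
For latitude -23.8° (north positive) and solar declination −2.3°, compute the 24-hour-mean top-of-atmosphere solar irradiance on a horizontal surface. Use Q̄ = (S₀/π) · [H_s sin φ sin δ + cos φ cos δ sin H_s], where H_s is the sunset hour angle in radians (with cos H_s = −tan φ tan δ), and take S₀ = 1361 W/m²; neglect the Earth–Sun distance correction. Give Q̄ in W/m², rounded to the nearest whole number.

cos H_s = −tan(-23.8°) · tan(-2.3°) = -0.0177, so H_s = arccos(-0.0177) = 91.01°. In radians, H_s = 1.5884.
H_s sin φ sin δ = 1.5884 × -0.4035 × -0.0401 = 0.0257.
cos φ cos δ sin H_s = 0.9150 × 0.9992 × 0.9998 = 0.9141.
Q̄ = (1361/π) × (0.0257 + 0.9141) = 433.22 × 0.9398 = 407.14 W/m².

407 W/m²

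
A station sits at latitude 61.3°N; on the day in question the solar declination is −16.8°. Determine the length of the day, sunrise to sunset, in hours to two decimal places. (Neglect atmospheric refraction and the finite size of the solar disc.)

7.54 hours

−tan φ tan δ = −(1.8265)(-0.3019) = 0.5514; H_s = arccos(0.5514) = 56.54°.
Day length = 2 H_s / 15° h⁻¹ = 113.08° / 15 = 7.539 h.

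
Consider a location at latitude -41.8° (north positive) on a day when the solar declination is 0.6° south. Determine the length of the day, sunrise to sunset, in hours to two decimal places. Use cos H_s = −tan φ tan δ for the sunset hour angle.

cos H_s = −tan(-41.8°) · tan(-0.6°) = -0.0094, so H_s = arccos(-0.0094) = 90.54°.
Day length = 2 H_s / 15° h⁻¹ = 181.08° / 15 = 12.072 h.

12.07 hours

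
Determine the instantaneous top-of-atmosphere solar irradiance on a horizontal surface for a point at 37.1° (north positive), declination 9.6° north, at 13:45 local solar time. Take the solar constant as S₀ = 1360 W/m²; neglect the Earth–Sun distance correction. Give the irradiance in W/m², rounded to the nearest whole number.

Hour angle H = 15° × (13.75 − 12) = 26.25°.
cos θ_z = sin(37.1°) sin(9.6°) + cos(37.1°) cos(9.6°) cos(26.25°) = 0.1006 + 0.7053 = 0.8059.
Top-of-atmosphere irradiance = S₀ cos θ_z = 1360 × 0.8059 = 1096.02 W/m².

1096 W/m²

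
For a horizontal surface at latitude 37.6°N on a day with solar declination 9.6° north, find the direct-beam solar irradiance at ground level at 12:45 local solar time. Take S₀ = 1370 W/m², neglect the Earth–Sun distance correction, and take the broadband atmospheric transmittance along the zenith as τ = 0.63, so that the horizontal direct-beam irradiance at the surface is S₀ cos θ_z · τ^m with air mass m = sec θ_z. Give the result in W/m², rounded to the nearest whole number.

698 W/m²

Hour angle H = 15° × (12.75 − 12) = 11.25°.
cos θ_z = sin(37.6°) sin(9.6°) + cos(37.6°) cos(9.6°) cos(11.25°) = 0.1018 + 0.7662 = 0.8680.
Air mass m = 1/cos θ_z = 1/0.8680 = 1.152; τ^m = 0.63^1.152 = 0.5873.
Surface direct beam = 1370 × 0.8680 × 0.5873 = 698.39 W/m².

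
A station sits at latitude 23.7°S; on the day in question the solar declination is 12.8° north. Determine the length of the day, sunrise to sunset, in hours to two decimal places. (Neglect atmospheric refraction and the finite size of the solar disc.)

11.24 hours

The sunset hour angle satisfies cos H_s = −tan φ tan δ = 0.0997, giving H_s = 84.28°.
Day length = 2 H_s / 15° h⁻¹ = 168.56° / 15 = 11.237 h.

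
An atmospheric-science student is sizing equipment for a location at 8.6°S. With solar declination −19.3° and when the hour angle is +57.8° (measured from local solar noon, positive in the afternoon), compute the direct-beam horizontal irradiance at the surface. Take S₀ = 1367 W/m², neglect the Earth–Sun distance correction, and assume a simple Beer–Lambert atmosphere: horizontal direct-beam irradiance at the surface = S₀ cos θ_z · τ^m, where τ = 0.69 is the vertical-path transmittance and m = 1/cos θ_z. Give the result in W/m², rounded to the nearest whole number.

379 W/m²

With φ = -8.6°, δ = -19.3°, H = 57.80°: sin φ sin δ = 0.0494, cos φ cos δ cos H = 0.4973, so cos θ_z = 0.5467.
Air mass m = 1/cos θ_z = 1/0.5467 = 1.829; τ^m = 0.69^1.829 = 0.5073.
Surface direct beam = 1367 × 0.5467 × 0.5073 = 379.13 W/m².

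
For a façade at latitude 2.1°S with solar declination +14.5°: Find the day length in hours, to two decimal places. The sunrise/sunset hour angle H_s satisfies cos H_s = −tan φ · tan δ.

11.93 hours

−tan φ tan δ = −(-0.0367)(0.2586) = 0.0095; H_s = arccos(0.0095) = 89.46°.
Day length = 2 H_s / 15° h⁻¹ = 178.92° / 15 = 11.928 h.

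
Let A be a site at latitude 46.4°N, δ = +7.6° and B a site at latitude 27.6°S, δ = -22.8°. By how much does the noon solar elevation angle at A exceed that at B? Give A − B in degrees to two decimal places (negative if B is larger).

A: 90° − |46.4 − (7.6)| = 51.20°.
B: 90° − |-27.6 − (-22.8)| = 85.20°.
A − B = 51.20 − 85.20 = -34.00°.

-34.00°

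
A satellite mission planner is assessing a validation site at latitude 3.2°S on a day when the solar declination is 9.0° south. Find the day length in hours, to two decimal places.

−tan φ tan δ = −(-0.0559)(-0.1584) = -0.0089; H_s = arccos(-0.0089) = 90.51°.
Day length = 2 H_s / 15° h⁻¹ = 181.02° / 15 = 12.068 h.

12.07 hours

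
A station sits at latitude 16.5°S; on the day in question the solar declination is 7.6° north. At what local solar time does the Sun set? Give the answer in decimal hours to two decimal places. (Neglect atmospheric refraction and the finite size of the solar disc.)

cos H_s = −tan(-16.5°) · tan(7.6°) = 0.0395, so H_s = arccos(0.0395) = 87.74°.
Sunset is at 12 + H_s/15 = 12 + 5.849 = 17.849 h local solar time.

17.85 h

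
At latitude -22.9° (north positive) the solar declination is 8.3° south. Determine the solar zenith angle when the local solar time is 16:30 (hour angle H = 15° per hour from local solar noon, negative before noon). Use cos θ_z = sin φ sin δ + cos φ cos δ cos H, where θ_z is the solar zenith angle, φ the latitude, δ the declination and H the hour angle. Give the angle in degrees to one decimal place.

Hour angle H = 15° × (16.5 − 12) = 67.50°.
With φ = -22.9°, δ = -8.3°, H = 67.50°: sin φ sin δ = 0.0562, cos φ cos δ cos H = 0.3488, so cos θ_z = 0.4050.
θ_z = arccos(0.4050) = 66.11°.

66.1°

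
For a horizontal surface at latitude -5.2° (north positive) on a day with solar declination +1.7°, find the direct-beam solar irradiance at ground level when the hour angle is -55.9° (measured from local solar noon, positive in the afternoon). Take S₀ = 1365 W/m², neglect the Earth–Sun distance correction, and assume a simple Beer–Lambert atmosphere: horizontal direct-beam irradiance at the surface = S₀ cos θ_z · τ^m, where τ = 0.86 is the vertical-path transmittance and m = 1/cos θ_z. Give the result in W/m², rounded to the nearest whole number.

cos θ_z = sin φ sin δ + cos φ cos δ cos H = (-0.0906)(0.0297) + (0.9959)(0.9996)(0.5606) = 0.5554.
Air mass m = 1/cos θ_z = 1/0.5554 = 1.801; τ^m = 0.86^1.801 = 0.7621.
Surface direct beam = 1365 × 0.5554 × 0.7621 = 577.76 W/m².

578 W/m²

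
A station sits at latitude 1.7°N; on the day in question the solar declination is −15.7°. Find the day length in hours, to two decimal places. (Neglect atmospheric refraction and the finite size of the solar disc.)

The sunset hour angle satisfies cos H_s = −tan φ tan δ = 0.0083, giving H_s = 89.52°.
Day length = 2 H_s / 15° h⁻¹ = 179.04° / 15 = 11.936 h.

11.94 hours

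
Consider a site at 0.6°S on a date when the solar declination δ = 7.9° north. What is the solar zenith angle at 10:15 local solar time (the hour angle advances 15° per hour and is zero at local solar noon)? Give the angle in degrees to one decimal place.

27.5°

Hour angle H = 15° × (10.25 − 12) = -26.25°.
With φ = -0.6°, δ = 7.9°, H = -26.25°: sin φ sin δ = -0.0014, cos φ cos δ cos H = 0.8883, so cos θ_z = 0.8869.
θ_z = arccos(0.8869) = 27.51°.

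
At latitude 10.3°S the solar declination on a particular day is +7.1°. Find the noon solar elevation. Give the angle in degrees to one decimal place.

72.6°

At local solar noon the hour angle is zero, so the elevation is 90° − |φ − δ| = 90° − |-10.3° − (7.1°)| = 90° − 17.4° = 72.6°.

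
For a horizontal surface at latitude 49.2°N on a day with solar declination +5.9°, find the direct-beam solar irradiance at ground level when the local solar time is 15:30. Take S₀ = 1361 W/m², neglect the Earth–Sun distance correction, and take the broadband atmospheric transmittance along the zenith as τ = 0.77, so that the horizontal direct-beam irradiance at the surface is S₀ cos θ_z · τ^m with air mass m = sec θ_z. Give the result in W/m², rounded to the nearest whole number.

Hour angle H = 15° × (15.5 − 12) = 52.50°.
With φ = 49.2°, δ = 5.9°, H = 52.50°: sin φ sin δ = 0.0778, cos φ cos δ cos H = 0.3957, so cos θ_z = 0.4735.
Air mass m = 1/cos θ_z = 1/0.4735 = 2.112; τ^m = 0.77^2.112 = 0.5758.
Surface direct beam = 1361 × 0.4735 × 0.5758 = 371.06 W/m².

371 W/m²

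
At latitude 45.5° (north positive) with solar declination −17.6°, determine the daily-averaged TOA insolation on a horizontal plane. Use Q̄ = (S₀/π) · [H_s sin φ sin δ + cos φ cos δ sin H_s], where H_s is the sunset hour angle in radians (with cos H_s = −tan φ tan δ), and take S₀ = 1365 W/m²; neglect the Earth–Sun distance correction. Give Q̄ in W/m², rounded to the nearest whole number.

The sunset hour angle satisfies cos H_s = −tan φ tan δ = 0.3228, giving H_s = 71.17°. In radians, H_s = 1.2422.
H_s sin φ sin δ = 1.2422 × 0.7133 × -0.3024 = -0.2679.
cos φ cos δ sin H_s = 0.7009 × 0.9532 × 0.9465 = 0.6324.
Q̄ = (1365/π) × (-0.2679 + 0.6324) = 434.49 × 0.3645 = 158.37 W/m².

158 W/m²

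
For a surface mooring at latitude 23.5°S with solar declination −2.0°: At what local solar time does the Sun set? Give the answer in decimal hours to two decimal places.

The sunset hour angle satisfies cos H_s = −tan φ tan δ = -0.0152, giving H_s = 90.87°.
Sunset is at 12 + H_s/15 = 12 + 6.058 = 18.058 h local solar time.

18.06 h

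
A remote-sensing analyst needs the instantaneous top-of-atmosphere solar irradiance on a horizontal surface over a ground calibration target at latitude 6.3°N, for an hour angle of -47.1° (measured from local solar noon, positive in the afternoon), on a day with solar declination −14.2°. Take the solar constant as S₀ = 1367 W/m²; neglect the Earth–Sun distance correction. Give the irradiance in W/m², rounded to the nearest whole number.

cos θ_z = sin(6.3°) sin(-14.2°) + cos(6.3°) cos(-14.2°) cos(-47.10°) = -0.0269 + 0.6559 = 0.6290.
Top-of-atmosphere irradiance = S₀ cos θ_z = 1367 × 0.6290 = 859.84 W/m².

860 W/m²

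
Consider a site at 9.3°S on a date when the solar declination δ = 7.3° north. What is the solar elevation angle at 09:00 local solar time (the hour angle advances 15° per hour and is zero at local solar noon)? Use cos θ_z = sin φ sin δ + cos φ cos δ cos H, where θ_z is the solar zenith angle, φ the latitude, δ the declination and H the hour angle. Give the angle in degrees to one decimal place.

42.2°

Hour angle H = 15° × (9 − 12) = -45.00°.
With φ = -9.3°, δ = 7.3°, H = -45.00°: sin φ sin δ = -0.0205, cos φ cos δ cos H = 0.6922, so cos θ_z = 0.6717.
θ_z = arccos(0.6717) = 47.80°, so the elevation is 90° − 47.80° = 42.20°.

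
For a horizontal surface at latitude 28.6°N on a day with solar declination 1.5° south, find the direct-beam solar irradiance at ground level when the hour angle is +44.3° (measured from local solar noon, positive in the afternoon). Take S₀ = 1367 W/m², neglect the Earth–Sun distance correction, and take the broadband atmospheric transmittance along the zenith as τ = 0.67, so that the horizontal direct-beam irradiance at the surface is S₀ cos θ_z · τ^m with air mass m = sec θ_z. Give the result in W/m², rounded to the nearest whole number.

cos θ_z = sin(28.6°) sin(-1.5°) + cos(28.6°) cos(-1.5°) cos(44.30°) = -0.0125 + 0.6282 = 0.6157.
Air mass m = 1/cos θ_z = 1/0.6157 = 1.624; τ^m = 0.67^1.624 = 0.5218.
Surface direct beam = 1367 × 0.6157 × 0.5218 = 439.18 W/m².

439 W/m²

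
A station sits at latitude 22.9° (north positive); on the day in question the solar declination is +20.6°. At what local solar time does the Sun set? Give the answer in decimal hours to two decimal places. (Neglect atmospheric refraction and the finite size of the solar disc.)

18.61 h

cos H_s = −tan(22.9°) · tan(20.6°) = -0.1588, so H_s = arccos(-0.1588) = 99.14°.
Sunset is at 12 + H_s/15 = 12 + 6.609 = 18.609 h local solar time.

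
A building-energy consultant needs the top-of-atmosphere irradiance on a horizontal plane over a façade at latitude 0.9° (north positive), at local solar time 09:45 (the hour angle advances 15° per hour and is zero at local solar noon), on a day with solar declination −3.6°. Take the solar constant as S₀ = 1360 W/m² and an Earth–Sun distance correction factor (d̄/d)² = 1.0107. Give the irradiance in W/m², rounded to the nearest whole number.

1139 W/m²

Hour angle H = 15° × (9.75 − 12) = -33.75°.
cos θ_z = sin φ sin δ + cos φ cos δ cos H = (0.0157)(-0.0628) + (0.9999)(0.9980)(0.8315) = 0.8288.
Top-of-atmosphere irradiance = S₀ (d̄/d)² cos θ_z = 1360 × 1.0107 × 0.8288 = 1139.23 W/m².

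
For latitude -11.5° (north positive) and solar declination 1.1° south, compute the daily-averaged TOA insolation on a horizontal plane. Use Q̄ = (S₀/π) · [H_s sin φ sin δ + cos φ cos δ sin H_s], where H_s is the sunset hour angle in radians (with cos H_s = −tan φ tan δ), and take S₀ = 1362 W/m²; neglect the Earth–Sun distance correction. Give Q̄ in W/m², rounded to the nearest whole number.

−tan φ tan δ = −(-0.2035)(-0.0192) = -0.0039; H_s = arccos(-0.0039) = 90.22°. In radians, H_s = 1.5746.
H_s sin φ sin δ = 1.5746 × -0.1994 × -0.0192 = 0.0060.
cos φ cos δ sin H_s = 0.9799 × 0.9998 × 1.0000 = 0.9797.
Q̄ = (1362/π) × (0.0060 + 0.9797) = 433.54 × 0.9857 = 427.34 W/m².

427 W/m²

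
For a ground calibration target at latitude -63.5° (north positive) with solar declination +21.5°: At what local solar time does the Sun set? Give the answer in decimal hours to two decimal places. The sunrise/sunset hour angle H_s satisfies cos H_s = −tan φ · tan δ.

14.52 h

cos H_s = −tan(-63.5°) · tan(21.5°) = 0.7901, so H_s = arccos(0.7901) = 37.81°.
Sunset is at 12 + H_s/15 = 12 + 2.521 = 14.521 h local solar time.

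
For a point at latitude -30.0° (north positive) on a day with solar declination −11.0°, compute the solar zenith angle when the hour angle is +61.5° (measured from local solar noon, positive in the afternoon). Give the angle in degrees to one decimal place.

With φ = -30.0°, δ = -11.0°, H = 61.50°: sin φ sin δ = 0.0954, cos φ cos δ cos H = 0.4056, so cos θ_z = 0.5010.
θ_z = arccos(0.5010) = 59.93°.

59.9°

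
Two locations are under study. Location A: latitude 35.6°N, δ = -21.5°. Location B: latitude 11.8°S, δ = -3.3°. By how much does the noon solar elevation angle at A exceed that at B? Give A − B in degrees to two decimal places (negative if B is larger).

-48.60°

A: 90° − |35.6 − (-21.5)| = 32.90°.
B: 90° − |-11.8 − (-3.3)| = 81.50°.
A − B = 32.90 − 81.50 = -48.60°.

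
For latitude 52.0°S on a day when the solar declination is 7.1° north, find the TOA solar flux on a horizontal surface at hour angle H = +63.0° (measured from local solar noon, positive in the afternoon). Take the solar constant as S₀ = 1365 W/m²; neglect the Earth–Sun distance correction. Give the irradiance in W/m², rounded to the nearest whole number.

cos θ_z = sin(-52.0°) sin(7.1°) + cos(-52.0°) cos(7.1°) cos(63.00°) = -0.0974 + 0.2774 = 0.1800.
Top-of-atmosphere irradiance = S₀ cos θ_z = 1365 × 0.1800 = 245.70 W/m².

246 W/m²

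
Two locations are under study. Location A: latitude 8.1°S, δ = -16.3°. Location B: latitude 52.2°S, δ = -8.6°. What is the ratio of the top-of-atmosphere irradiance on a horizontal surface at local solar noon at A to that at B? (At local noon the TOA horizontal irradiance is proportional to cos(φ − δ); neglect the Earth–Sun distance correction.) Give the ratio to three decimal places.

A: cos θ_z = cos(-8.1° − (-16.3°)) = 0.9898.
B: cos θ_z = cos(-52.2° − (-8.6°)) = 0.7242.
Ratio A/B = 0.9898 / 0.7242 = 1.3667.

1.367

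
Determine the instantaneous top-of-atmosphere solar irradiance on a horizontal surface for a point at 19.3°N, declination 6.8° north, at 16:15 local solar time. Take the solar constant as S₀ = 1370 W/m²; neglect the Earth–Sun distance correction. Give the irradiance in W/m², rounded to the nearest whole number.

Hour angle H = 15° × (16.25 − 12) = 63.75°.
With φ = 19.3°, δ = 6.8°, H = 63.75°: sin φ sin δ = 0.0391, cos φ cos δ cos H = 0.4145, so cos θ_z = 0.4536.
Top-of-atmosphere irradiance = S₀ cos θ_z = 1370 × 0.4536 = 621.43 W/m².

621 W/m²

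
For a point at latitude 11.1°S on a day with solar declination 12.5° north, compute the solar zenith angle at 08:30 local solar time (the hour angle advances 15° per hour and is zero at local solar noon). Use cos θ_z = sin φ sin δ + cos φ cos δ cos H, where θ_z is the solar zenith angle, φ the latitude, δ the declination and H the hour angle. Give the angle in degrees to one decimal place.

Hour angle H = 15° × (8.5 − 12) = -52.50°.
With φ = -11.1°, δ = 12.5°, H = -52.50°: sin φ sin δ = -0.0417, cos φ cos δ cos H = 0.5832, so cos θ_z = 0.5415.
θ_z = arccos(0.5415) = 57.21°.

57.2°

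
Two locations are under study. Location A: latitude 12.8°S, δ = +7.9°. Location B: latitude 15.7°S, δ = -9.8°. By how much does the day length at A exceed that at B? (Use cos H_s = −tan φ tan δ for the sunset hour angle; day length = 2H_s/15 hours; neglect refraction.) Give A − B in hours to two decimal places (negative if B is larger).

A: H_s = arccos(−tan -12.8° · tan 7.9°) = 88.19°, so 2H_s/15 = 11.7587 h.
B: H_s = arccos(−tan -15.7° · tan -9.8°) = 92.78°, so 2H_s/15 = 12.3707 h.
A − B = 11.7587 − 12.3707 = -0.6120 h.

-0.61 h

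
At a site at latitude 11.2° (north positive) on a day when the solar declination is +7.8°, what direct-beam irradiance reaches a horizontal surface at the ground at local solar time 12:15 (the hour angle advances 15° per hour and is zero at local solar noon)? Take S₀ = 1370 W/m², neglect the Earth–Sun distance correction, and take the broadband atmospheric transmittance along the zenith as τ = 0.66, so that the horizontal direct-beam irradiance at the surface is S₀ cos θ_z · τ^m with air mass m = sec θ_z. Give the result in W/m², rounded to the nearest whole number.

899 W/m²

Hour angle H = 15° × (12.25 − 12) = 3.75°.
cos θ_z = sin(11.2°) sin(7.8°) + cos(11.2°) cos(7.8°) cos(3.75°) = 0.0264 + 0.9698 = 0.9962.
Air mass m = 1/cos θ_z = 1/0.9962 = 1.004; τ^m = 0.66^1.004 = 0.6589.
Surface direct beam = 1370 × 0.9962 × 0.6589 = 899.26 W/m².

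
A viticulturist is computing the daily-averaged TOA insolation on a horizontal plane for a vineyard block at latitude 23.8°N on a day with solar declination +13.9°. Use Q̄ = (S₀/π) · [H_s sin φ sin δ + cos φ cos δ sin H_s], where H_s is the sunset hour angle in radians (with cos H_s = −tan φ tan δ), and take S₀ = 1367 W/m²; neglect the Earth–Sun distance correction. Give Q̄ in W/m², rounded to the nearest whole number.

−tan φ tan δ = −(0.4411)(0.2475) = -0.1092; H_s = arccos(-0.1092) = 96.27°. In radians, H_s = 1.6802.
H_s sin φ sin δ = 1.6802 × 0.4035 × 0.2402 = 0.1628.
cos φ cos δ sin H_s = 0.9150 × 0.9707 × 0.9940 = 0.8829.
Q̄ = (1367/π) × (0.1628 + 0.8829) = 435.13 × 1.0457 = 455.02 W/m².

455 W/m²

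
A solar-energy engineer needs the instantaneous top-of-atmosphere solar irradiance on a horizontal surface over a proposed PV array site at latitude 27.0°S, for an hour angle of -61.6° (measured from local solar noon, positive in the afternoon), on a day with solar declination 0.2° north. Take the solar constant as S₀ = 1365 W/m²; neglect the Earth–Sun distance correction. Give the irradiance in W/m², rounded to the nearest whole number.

cos θ_z = sin φ sin δ + cos φ cos δ cos H = (-0.4540)(0.0035) + (0.8910)(1.0000)(0.4756) = 0.4222.
Top-of-atmosphere irradiance = S₀ cos θ_z = 1365 × 0.4222 = 576.30 W/m².

576 W/m²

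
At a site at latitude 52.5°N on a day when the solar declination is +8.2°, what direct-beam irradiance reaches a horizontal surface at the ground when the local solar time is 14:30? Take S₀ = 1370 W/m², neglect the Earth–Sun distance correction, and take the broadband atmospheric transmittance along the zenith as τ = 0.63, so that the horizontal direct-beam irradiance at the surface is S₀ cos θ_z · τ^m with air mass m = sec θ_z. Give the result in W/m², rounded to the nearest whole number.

Hour angle H = 15° × (14.5 − 12) = 37.50°.
cos θ_z = sin φ sin δ + cos φ cos δ cos H = (0.7934)(0.1426) + (0.6088)(0.9898)(0.7934) = 0.5912.
Air mass m = 1/cos θ_z = 1/0.5912 = 1.691; τ^m = 0.63^1.691 = 0.4578.
Surface direct beam = 1370 × 0.5912 × 0.4578 = 370.79 W/m².

371 W/m²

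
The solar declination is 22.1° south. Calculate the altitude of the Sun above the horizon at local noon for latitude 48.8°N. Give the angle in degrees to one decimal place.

19.1°

At local solar noon the hour angle is zero, so the elevation is 90° − |φ − δ| = 90° − |48.8° − (-22.1°)| = 90° − 70.9° = 19.1°.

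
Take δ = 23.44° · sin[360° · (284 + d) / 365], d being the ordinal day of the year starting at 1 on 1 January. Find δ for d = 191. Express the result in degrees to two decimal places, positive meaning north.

360 × (284 + 191) / 365 = 468.493°; sin(468.493°) = 0.9484.
δ = 23.44 × 0.9484 = 22.230° ≈ +22.23°.

+22.23°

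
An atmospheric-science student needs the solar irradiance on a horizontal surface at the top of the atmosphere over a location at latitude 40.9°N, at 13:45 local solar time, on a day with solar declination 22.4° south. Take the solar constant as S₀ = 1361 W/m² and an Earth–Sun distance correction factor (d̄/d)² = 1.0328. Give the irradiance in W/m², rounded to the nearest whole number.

530 W/m²

Hour angle H = 15° × (13.75 − 12) = 26.25°.
cos θ_z = sin φ sin δ + cos φ cos δ cos H = (0.6547)(-0.3811) + (0.7559)(0.9245)(0.8969) = 0.3773.
Top-of-atmosphere irradiance = S₀ (d̄/d)² cos θ_z = 1361 × 1.0328 × 0.3773 = 530.35 W/m².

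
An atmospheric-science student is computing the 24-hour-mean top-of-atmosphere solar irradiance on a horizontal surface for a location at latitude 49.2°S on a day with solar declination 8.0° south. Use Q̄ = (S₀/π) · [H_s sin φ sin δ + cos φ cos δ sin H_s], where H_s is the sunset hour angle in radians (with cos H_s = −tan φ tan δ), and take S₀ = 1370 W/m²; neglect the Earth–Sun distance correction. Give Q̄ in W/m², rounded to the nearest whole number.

358 W/m²

cos H_s = −tan(-49.2°) · tan(-8.0°) = -0.1628, so H_s = arccos(-0.1628) = 99.37°. In radians, H_s = 1.7343.
H_s sin φ sin δ = 1.7343 × -0.7570 × -0.1392 = 0.1828.
cos φ cos δ sin H_s = 0.6534 × 0.9903 × 0.9867 = 0.6385.
Q̄ = (1370/π) × (0.1828 + 0.6385) = 436.08 × 0.8213 = 358.15 W/m².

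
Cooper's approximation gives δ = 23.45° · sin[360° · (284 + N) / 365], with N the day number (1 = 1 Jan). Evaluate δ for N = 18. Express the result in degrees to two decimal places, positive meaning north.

360 × (284 + 18) / 365 = 297.863°; sin(297.863°) = -0.8841.
δ = 23.45 × -0.8841 = -20.732° ≈ -20.73°.

-20.73°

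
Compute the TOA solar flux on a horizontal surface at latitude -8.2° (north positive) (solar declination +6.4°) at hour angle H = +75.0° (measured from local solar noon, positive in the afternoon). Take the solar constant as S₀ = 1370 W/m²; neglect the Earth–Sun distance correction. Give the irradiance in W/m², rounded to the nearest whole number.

With φ = -8.2°, δ = 6.4°, H = 75.00°: sin φ sin δ = -0.0159, cos φ cos δ cos H = 0.2546, so cos θ_z = 0.2387.
Top-of-atmosphere irradiance = S₀ cos θ_z = 1370 × 0.2387 = 327.02 W/m².

327 W/m²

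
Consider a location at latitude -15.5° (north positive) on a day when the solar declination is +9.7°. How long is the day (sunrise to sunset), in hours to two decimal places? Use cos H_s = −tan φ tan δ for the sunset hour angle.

cos H_s = −tan(-15.5°) · tan(9.7°) = 0.0474, so H_s = arccos(0.0474) = 87.28°.
Day length = 2 H_s / 15° h⁻¹ = 174.56° / 15 = 11.637 h.

11.64 hours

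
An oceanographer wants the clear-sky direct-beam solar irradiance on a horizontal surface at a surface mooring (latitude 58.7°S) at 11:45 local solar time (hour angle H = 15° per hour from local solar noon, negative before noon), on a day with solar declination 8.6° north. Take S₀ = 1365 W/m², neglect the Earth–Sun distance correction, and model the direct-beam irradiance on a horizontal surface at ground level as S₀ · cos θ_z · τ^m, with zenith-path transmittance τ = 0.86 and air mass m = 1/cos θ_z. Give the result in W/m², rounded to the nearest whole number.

Hour angle H = 15° × (11.75 − 12) = -3.75°.
With φ = -58.7°, δ = 8.6°, H = -3.75°: sin φ sin δ = -0.1278, cos φ cos δ cos H = 0.5126, so cos θ_z = 0.3848.
Air mass m = 1/cos θ_z = 1/0.3848 = 2.599; τ^m = 0.86^2.599 = 0.6757.
Surface direct beam = 1365 × 0.3848 × 0.6757 = 354.91 W/m².

355 W/m²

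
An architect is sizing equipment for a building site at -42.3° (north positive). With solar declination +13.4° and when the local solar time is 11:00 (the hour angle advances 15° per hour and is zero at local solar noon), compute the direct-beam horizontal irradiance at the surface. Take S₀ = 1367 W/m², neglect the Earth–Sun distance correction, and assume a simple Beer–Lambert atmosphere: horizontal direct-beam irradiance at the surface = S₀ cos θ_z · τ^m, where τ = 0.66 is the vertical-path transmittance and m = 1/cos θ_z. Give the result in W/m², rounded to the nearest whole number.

Hour angle H = 15° × (11 − 12) = -15.00°.
cos θ_z = sin φ sin δ + cos φ cos δ cos H = (-0.6730)(0.2317) + (0.7396)(0.9728)(0.9659) = 0.5390.
Air mass m = 1/cos θ_z = 1/0.5390 = 1.855; τ^m = 0.66^1.855 = 0.4627.
Surface direct beam = 1367 × 0.5390 × 0.4627 = 340.92 W/m².

341 W/m²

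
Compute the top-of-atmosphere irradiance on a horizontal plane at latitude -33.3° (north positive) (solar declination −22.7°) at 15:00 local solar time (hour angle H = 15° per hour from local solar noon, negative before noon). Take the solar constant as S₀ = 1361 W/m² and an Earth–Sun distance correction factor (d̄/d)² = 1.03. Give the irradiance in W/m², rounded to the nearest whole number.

1061 W/m²

Hour angle H = 15° × (15 − 12) = 45.00°.
cos θ_z = sin(-33.3°) sin(-22.7°) + cos(-33.3°) cos(-22.7°) cos(45.00°) = 0.2119 + 0.5452 = 0.7571.
Top-of-atmosphere irradiance = S₀ (d̄/d)² cos θ_z = 1361 × 1.03 × 0.7571 = 1061.33 W/m².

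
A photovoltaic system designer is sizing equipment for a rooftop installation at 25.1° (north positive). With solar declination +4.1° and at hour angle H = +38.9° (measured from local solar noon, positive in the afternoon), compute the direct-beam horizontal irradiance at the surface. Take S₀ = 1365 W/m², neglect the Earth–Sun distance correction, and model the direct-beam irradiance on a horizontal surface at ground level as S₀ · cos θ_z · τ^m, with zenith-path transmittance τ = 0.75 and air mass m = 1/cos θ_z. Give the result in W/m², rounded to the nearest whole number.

With φ = 25.1°, δ = 4.1°, H = 38.90°: sin φ sin δ = 0.0303, cos φ cos δ cos H = 0.7029, so cos θ_z = 0.7332.
Air mass m = 1/cos θ_z = 1/0.7332 = 1.364; τ^m = 0.75^1.364 = 0.6754.
Surface direct beam = 1365 × 0.7332 × 0.6754 = 675.95 W/m².

676 W/m²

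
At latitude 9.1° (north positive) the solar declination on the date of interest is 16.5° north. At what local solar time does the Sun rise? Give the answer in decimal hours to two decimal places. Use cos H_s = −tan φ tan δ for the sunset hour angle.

cos H_s = −tan(9.1°) · tan(16.5°) = -0.0474, so H_s = arccos(-0.0474) = 92.72°.
Sunrise is at 12 − H_s/15 = 12 − 6.181 = 5.819 h local solar time.

5.82 h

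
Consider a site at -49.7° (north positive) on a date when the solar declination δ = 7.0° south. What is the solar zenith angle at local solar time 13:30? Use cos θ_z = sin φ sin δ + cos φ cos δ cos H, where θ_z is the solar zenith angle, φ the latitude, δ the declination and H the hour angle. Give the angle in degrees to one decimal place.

46.7°

Hour angle H = 15° × (13.5 − 12) = 22.50°.
With φ = -49.7°, δ = -7.0°, H = 22.50°: sin φ sin δ = 0.0929, cos φ cos δ cos H = 0.5931, so cos θ_z = 0.6860.
θ_z = arccos(0.6860) = 46.69°.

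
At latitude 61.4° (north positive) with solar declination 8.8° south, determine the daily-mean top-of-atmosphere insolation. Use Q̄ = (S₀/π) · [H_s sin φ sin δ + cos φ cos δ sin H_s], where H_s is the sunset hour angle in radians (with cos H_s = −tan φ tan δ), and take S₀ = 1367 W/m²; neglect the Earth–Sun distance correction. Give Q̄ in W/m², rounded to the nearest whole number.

122 W/m²

cos H_s = −tan(61.4°) · tan(-8.8°) = 0.2839, so H_s = arccos(0.2839) = 73.51°. In radians, H_s = 1.2830.
H_s sin φ sin δ = 1.2830 × 0.8780 × -0.1530 = -0.1724.
cos φ cos δ sin H_s = 0.4787 × 0.9882 × 0.9589 = 0.4536.
Q̄ = (1367/π) × (-0.1724 + 0.4536) = 435.13 × 0.2812 = 122.36 W/m².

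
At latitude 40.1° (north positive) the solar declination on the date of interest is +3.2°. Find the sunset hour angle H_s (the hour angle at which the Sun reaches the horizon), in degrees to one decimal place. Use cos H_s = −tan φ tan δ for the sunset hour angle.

The sunset hour angle satisfies cos H_s = −tan φ tan δ = -0.0471, giving H_s = 92.70°.

92.7°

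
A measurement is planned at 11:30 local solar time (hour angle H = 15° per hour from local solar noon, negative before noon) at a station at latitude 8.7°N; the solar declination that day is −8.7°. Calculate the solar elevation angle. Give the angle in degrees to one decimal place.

Hour angle H = 15° × (11.5 − 12) = -7.50°.
With φ = 8.7°, δ = -8.7°, H = -7.50°: sin φ sin δ = -0.0229, cos φ cos δ cos H = 0.9688, so cos θ_z = 0.9459.
θ_z = arccos(0.9459) = 18.93°, so the elevation is 90° − 18.93° = 71.07°.

71.1°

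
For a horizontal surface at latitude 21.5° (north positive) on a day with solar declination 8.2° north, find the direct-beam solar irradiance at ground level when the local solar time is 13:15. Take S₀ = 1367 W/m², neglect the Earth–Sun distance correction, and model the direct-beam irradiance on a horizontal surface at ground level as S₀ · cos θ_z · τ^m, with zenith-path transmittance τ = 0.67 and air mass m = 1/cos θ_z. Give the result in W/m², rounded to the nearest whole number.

Hour angle H = 15° × (13.25 − 12) = 18.75°.
cos θ_z = sin φ sin δ + cos φ cos δ cos H = (0.3665)(0.1426) + (0.9304)(0.9898)(0.9469) = 0.9243.
Air mass m = 1/cos θ_z = 1/0.9243 = 1.082; τ^m = 0.67^1.082 = 0.6484.
Surface direct beam = 1367 × 0.9243 × 0.6484 = 819.27 W/m².

819 W/m²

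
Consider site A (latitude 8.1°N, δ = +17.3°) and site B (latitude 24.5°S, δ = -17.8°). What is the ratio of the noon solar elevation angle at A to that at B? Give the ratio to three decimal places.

A: 90° − |8.1 − (17.3)| = 80.80°.
B: 90° − |-24.5 − (-17.8)| = 83.30°.
Ratio A/B = 80.8000 / 83.3000 = 0.9700.

0.970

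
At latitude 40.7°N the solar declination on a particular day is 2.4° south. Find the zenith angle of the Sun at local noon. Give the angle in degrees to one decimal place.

At local solar noon the hour angle is zero, so the zenith angle is |φ − δ| = |40.7° − (-2.4°)| = 43.1°.

43.1°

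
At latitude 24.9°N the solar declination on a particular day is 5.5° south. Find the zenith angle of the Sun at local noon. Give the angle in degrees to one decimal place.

30.4°

At local solar noon the hour angle is zero, so the zenith angle is |φ − δ| = |24.9° − (-5.5°)| = 30.4°.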